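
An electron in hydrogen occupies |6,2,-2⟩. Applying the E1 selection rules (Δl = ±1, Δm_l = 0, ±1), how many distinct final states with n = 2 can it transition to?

1

E1 requires Δl = ±1, so l_f ∈ {1, 3}; with 0 ≤ l_f ≤ n_f−1 = 1, the allowed l_f values are {1}.
For l_f = 1: m_f ∈ {m_i−1, m_i, m_i+1} ∩ [−1, 1] = {-1} → 1 state.
Total: 1.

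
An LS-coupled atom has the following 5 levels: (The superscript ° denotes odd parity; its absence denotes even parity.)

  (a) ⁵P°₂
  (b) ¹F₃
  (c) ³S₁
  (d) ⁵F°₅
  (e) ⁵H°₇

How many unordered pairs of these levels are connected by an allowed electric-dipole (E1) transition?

0

(a)–(b): forbidden (ΔS, ΔL).
(a)–(c): forbidden (ΔS).
(a)–(d): forbidden (parity, ΔL, ΔJ).
(a)–(e): forbidden (parity, ΔL, ΔJ).
(b)–(c): forbidden (parity, ΔS, ΔL, ΔJ).
(b)–(d): forbidden (ΔS, ΔJ).
(b)–(e): forbidden (ΔS, ΔL, ΔJ).
(c)–(d): forbidden (ΔS, ΔL, ΔJ).
(c)–(e): forbidden (ΔS, ΔL, ΔJ).
(d)–(e): forbidden (parity, ΔL, ΔJ).
Allowed pairs: 0 of 10.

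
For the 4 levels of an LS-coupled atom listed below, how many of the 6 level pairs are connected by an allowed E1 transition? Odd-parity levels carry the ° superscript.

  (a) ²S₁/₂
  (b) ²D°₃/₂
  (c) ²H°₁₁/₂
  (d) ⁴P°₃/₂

(a)–(b): forbidden (ΔL).
(a)–(c): forbidden (ΔL, ΔJ).
(a)–(d): forbidden (ΔS).
(b)–(c): forbidden (parity, ΔL, ΔJ).
(b)–(d): forbidden (parity, ΔS).
(c)–(d): forbidden (parity, ΔS, ΔL, ΔJ).
Allowed pairs: 0 of 6.

0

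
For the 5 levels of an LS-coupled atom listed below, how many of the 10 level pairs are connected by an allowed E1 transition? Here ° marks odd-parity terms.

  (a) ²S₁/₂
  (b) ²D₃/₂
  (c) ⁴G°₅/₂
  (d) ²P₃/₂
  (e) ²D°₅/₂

(a)–(b): forbidden (parity, ΔL).
(a)–(c): forbidden (ΔS, ΔL, ΔJ).
(a)–(d): forbidden (parity).
(a)–(e): forbidden (ΔL, ΔJ).
(b)–(c): forbidden (ΔS, ΔL).
(b)–(d): forbidden (parity).
(b)–(e): allowed.
(c)–(d): forbidden (ΔS, ΔL).
(c)–(e): forbidden (parity, ΔS, ΔL).
(d)–(e): allowed.
Allowed pairs: 2 of 10.

2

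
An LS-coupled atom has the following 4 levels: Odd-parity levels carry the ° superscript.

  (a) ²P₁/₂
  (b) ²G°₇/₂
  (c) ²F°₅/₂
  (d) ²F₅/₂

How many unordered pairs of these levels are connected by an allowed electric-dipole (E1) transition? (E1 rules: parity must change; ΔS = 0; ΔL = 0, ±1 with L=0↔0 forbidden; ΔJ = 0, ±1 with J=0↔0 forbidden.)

(a)–(b): forbidden (ΔL, ΔJ).
(a)–(c): forbidden (ΔL, ΔJ).
(a)–(d): forbidden (parity, ΔL, ΔJ).
(b)–(c): forbidden (parity).
(b)–(d): allowed.
(c)–(d): allowed.
Allowed pairs: 2 of 6.

2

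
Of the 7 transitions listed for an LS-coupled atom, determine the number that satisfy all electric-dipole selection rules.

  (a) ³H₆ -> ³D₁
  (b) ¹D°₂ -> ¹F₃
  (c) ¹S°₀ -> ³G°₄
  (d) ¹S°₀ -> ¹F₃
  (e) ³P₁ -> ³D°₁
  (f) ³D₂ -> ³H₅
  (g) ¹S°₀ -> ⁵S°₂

(a) forbidden (parity, ΔL, ΔJ fail)
(b) allowed
(c) forbidden (parity, ΔS, ΔL, ΔJ fail)
(d) forbidden (ΔL, ΔJ fail)
(e) allowed
(f) forbidden (parity, ΔL, ΔJ fail)
(g) forbidden (parity, ΔS, ΔL, ΔJ fail)
Total allowed: 2 of 7.

2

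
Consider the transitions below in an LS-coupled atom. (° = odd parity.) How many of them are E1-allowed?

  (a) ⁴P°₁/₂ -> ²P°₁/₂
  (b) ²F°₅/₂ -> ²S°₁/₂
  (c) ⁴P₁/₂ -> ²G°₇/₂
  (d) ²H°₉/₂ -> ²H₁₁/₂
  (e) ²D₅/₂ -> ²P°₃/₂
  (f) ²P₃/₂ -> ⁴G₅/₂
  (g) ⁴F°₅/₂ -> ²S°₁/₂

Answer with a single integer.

2

(a) forbidden (parity, ΔS fail)
(b) forbidden (parity, ΔL, ΔJ fail)
(c) forbidden (ΔS, ΔL, ΔJ fail)
(d) allowed
(e) allowed
(f) forbidden (parity, ΔS, ΔL fail)
(g) forbidden (parity, ΔS, ΔL, ΔJ fail)
Total allowed: 2 of 7.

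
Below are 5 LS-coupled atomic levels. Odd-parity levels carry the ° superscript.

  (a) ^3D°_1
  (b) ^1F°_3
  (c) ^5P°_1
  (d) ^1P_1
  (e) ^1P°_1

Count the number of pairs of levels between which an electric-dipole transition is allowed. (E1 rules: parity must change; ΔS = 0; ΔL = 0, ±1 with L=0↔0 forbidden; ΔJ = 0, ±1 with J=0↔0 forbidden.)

(a)–(b): forbidden (parity, ΔS, ΔJ).
(a)–(c): forbidden (parity, ΔS).
(a)–(d): forbidden (ΔS).
(a)–(e): forbidden (parity, ΔS).
(b)–(c): forbidden (parity, ΔS, ΔL, ΔJ).
(b)–(d): forbidden (ΔL, ΔJ).
(b)–(e): forbidden (parity, ΔL, ΔJ).
(c)–(d): forbidden (ΔS).
(c)–(e): forbidden (parity, ΔS).
(d)–(e): allowed.
Allowed pairs: 1 of 10.

1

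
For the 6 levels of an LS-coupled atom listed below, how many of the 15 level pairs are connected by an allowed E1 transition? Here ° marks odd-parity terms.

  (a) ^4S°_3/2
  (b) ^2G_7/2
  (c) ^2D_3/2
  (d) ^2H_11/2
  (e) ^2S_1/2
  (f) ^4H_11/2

0

(a)–(b): forbidden (ΔS, ΔL, ΔJ).
(a)–(c): forbidden (ΔS, ΔL).
(a)–(d): forbidden (ΔS, ΔL, ΔJ).
(a)–(e): forbidden (ΔS, ΔL).
(a)–(f): forbidden (ΔL, ΔJ).
(b)–(c): forbidden (parity, ΔL, ΔJ).
(b)–(d): forbidden (parity, ΔJ).
(b)–(e): forbidden (parity, ΔL, ΔJ).
(b)–(f): forbidden (parity, ΔS, ΔJ).
(c)–(d): forbidden (parity, ΔL, ΔJ).
(c)–(e): forbidden (parity, ΔL).
(c)–(f): forbidden (parity, ΔS, ΔL, ΔJ).
(d)–(e): forbidden (parity, ΔL, ΔJ).
(d)–(f): forbidden (parity, ΔS).
(e)–(f): forbidden (parity, ΔS, ΔL, ΔJ).
Allowed pairs: 0 of 15.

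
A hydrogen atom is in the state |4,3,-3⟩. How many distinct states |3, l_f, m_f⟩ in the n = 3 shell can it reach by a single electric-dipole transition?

1

E1 requires Δl = ±1, so l_f ∈ {2, 4}; with 0 ≤ l_f ≤ n_f−1 = 2, the allowed l_f values are {2}.
For l_f = 2: m_f ∈ {m_i−1, m_i, m_i+1} ∩ [−2, 2] = {-2} → 1 state.
Total: 1.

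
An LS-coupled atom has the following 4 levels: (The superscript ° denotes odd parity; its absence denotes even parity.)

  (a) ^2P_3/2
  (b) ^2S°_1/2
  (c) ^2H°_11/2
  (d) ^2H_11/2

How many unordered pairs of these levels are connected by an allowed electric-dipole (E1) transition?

(a)–(b): allowed.
(a)–(c): forbidden (ΔL, ΔJ).
(a)–(d): forbidden (parity, ΔL, ΔJ).
(b)–(c): forbidden (parity, ΔL, ΔJ).
(b)–(d): forbidden (ΔL, ΔJ).
(c)–(d): allowed.
Allowed pairs: 2 of 6.

2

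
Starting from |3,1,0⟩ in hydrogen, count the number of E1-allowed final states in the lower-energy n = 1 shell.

1

E1 requires Δl = ±1, so l_f ∈ {0, 2}; with 0 ≤ l_f ≤ n_f−1 = 0, the allowed l_f values are {0}.
For l_f = 0: m_f ∈ {m_i−1, m_i, m_i+1} ∩ [−0, 0] = {0} → 1 state.
Total: 1.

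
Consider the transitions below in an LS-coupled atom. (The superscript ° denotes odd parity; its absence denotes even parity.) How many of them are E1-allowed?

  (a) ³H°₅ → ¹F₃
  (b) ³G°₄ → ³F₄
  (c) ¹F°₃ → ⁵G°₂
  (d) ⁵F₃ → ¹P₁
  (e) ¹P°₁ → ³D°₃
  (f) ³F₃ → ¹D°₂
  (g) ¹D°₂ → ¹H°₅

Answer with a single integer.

(a) forbidden (ΔS, ΔL, ΔJ fail)
(b) allowed
(c) forbidden (parity, ΔS fail)
(d) forbidden (parity, ΔS, ΔL, ΔJ fail)
(e) forbidden (parity, ΔS, ΔJ fail)
(f) forbidden (ΔS fails)
(g) forbidden (parity, ΔL, ΔJ fail)
Total allowed: 1 of 7.

1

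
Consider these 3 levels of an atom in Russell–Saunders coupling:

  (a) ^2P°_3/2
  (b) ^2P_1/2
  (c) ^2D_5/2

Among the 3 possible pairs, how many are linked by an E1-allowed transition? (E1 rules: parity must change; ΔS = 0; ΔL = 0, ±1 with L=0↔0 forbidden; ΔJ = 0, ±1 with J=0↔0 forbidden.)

2

(a)–(b): allowed.
(a)–(c): allowed.
(b)–(c): forbidden (parity, ΔJ).
Allowed pairs: 2 of 3.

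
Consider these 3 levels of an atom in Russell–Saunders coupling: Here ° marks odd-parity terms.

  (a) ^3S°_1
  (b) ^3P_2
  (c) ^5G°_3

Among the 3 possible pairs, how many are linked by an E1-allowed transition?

(a)–(b): allowed.
(a)–(c): forbidden (parity, ΔS, ΔL, ΔJ).
(b)–(c): forbidden (ΔS, ΔL).
Allowed pairs: 1 of 3.

1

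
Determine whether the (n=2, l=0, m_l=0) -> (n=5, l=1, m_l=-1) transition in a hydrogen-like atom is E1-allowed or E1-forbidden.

Δl = 1 − 0 = +1; the E1 rule Δl = ±1 is passes.
m_l: 0 → -1 (Δm_l = -1). |Δm_l| ≤ 1 passes.
All E1 selection rules are satisfied.

allowed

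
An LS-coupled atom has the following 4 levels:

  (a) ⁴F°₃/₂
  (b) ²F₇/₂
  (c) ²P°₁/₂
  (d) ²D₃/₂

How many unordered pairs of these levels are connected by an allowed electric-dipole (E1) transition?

(a)–(b): forbidden (ΔS, ΔJ).
(a)–(c): forbidden (parity, ΔS, ΔL).
(a)–(d): forbidden (ΔS).
(b)–(c): forbidden (ΔL, ΔJ).
(b)–(d): forbidden (parity, ΔJ).
(c)–(d): allowed.
Allowed pairs: 1 of 6.

1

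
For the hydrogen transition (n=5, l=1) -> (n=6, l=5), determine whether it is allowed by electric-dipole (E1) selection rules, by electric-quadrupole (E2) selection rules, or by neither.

neither

Δl = 5 − 1 = +4; l_i + l_f = 6.
E1 (Δl = ±1): not satisfied.
E2 (Δl = 0,±2, l_i+l_f ≥ 2): not satisfied.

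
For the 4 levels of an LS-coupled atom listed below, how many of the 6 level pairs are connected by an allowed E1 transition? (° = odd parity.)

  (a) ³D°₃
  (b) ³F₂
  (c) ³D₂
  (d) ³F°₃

(a)–(b): allowed.
(a)–(c): allowed.
(a)–(d): forbidden (parity).
(b)–(c): forbidden (parity).
(b)–(d): allowed.
(c)–(d): allowed.
Allowed pairs: 4 of 6.

4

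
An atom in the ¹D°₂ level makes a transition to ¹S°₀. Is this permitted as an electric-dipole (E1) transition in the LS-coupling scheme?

forbidden

Parity must change: odd → odd — violated.
ΔS = 0: S: 0 → 0 — satisfied.
ΔL = 0, ±1 (not L=0↔0): L: 2 → 0, ΔL = -2 — violated.
ΔJ = 0, ±1 (not J=0↔0): J: 2 → 0, ΔJ = -2 — violated.
Rule(s) violated: parity, ΔL, ΔJ.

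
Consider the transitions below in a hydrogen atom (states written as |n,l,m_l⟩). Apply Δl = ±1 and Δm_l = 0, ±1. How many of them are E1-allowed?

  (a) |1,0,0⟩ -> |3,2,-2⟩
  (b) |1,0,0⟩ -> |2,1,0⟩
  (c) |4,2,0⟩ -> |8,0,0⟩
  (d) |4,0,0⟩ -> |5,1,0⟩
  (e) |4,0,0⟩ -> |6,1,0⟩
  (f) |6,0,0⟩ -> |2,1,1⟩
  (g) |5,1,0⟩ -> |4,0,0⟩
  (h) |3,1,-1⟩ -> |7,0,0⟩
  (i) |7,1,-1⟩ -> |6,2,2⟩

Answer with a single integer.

(a) forbidden — Δl = +2 (E1 requires Δl = ±1); Δm_l = -2 (E1 requires Δm_l = 0, ±1)
(b) allowed
(c) forbidden — Δl = -2 (E1 requires Δl = ±1)
(d) allowed
(e) allowed
(f) allowed
(g) allowed
(h) allowed
(i) forbidden — Δm_l = +3 (E1 requires Δm_l = 0, ±1)
Total allowed: 6 of 9.

6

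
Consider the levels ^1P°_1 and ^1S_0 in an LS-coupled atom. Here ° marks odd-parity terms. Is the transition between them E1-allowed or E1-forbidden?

Parity must change: odd → even — ok.
ΔJ = 0, ±1 (not J=0↔0): J: 1 → 0, ΔJ = -1 — ok.
ΔL = 0, ±1 (not L=0↔0): L: 1 → 0, ΔL = -1 — ok.
ΔS = 0: S: 0 → 0 — ok.
All four E1 rules are satisfied.

allowed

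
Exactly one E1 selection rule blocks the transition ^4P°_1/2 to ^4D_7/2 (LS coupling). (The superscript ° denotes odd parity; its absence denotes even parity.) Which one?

Reading off the term symbols: S 3/2→3/2, L 1→2, J 1/2→7/2, parity odd→even.
ΔS = 0: S: 3/2 → 3/2 — passes.
Parity must change: odd → even — passes.
ΔJ = 0, ±1 (not J=0↔0): J: 1/2 → 7/2, ΔJ = +3 — fails.
ΔL = 0, ±1 (not L=0↔0): L: 1 → 2, ΔL = +1 — passes.

the ΔJ = 0, ±1 rule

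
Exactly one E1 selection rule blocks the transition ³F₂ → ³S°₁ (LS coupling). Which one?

Parity must change: even → odd — satisfied.
ΔS = 0: S: 1 → 1 — satisfied.
ΔL = 0, ±1 (not L=0↔0): L: 3 → 0, ΔL = -3 — violated.
ΔJ = 0, ±1 (not J=0↔0): J: 2 → 1, ΔJ = -1 — satisfied.

the ΔL = 0, ±1 rule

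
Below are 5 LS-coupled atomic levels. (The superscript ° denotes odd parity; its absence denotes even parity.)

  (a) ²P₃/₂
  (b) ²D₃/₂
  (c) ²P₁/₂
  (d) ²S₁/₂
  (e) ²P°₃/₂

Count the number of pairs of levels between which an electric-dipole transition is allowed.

4

(a)–(b): forbidden (parity).
(a)–(c): forbidden (parity).
(a)–(d): forbidden (parity).
(a)–(e): allowed.
(b)–(c): forbidden (parity).
(b)–(d): forbidden (parity, ΔL).
(b)–(e): allowed.
(c)–(d): forbidden (parity).
(c)–(e): allowed.
(d)–(e): allowed.
Allowed pairs: 4 of 10.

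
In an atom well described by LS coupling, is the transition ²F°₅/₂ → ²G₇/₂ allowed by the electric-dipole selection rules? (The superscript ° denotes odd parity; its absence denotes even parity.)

Parity must change: odd → even — ✓.
ΔS = 0: S: 1/2 → 1/2 — ✓.
ΔL = 0, ±1 (not L=0↔0): L: 3 → 4, ΔL = +1 — ✓.
ΔJ = 0, ±1 (not J=0↔0): J: 5/2 → 7/2, ΔJ = +1 — ✓.
All four E1 rules are satisfied.

allowed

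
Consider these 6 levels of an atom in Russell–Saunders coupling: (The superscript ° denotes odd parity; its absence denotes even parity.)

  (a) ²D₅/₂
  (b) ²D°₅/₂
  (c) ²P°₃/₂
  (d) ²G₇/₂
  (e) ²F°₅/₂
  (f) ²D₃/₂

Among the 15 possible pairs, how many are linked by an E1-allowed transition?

(a)–(b): allowed.
(a)–(c): allowed.
(a)–(d): forbidden (parity, ΔL).
(a)–(e): allowed.
(a)–(f): forbidden (parity).
(b)–(c): forbidden (parity).
(b)–(d): forbidden (ΔL).
(b)–(e): forbidden (parity).
(b)–(f): allowed.
(c)–(d): forbidden (ΔL, ΔJ).
(c)–(e): forbidden (parity, ΔL).
(c)–(f): allowed.
(d)–(e): allowed.
(d)–(f): forbidden (parity, ΔL, ΔJ).
(e)–(f): allowed.
Allowed pairs: 7 of 15.

7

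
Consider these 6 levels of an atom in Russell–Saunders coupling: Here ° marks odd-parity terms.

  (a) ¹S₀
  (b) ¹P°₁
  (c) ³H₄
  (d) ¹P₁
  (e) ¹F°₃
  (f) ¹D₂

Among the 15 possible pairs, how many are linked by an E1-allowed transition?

(a)–(b): allowed.
(a)–(c): forbidden (parity, ΔS, ΔL, ΔJ).
(a)–(d): forbidden (parity).
(a)–(e): forbidden (ΔL, ΔJ).
(a)–(f): forbidden (parity, ΔL, ΔJ).
(b)–(c): forbidden (ΔS, ΔL, ΔJ).
(b)–(d): allowed.
(b)–(e): forbidden (parity, ΔL, ΔJ).
(b)–(f): allowed.
(c)–(d): forbidden (parity, ΔS, ΔL, ΔJ).
(c)–(e): forbidden (ΔS, ΔL).
(c)–(f): forbidden (parity, ΔS, ΔL, ΔJ).
(d)–(e): forbidden (ΔL, ΔJ).
(d)–(f): forbidden (parity).
(e)–(f): allowed.
Allowed pairs: 4 of 15.

4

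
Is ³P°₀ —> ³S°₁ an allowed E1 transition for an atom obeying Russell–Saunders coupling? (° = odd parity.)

forbidden

Reading off the term symbols: S 1→1, L 1→0, J 0→1, parity odd→odd.
Parity must change: odd → odd — fails.
ΔS = 0: S: 1 → 1 — passes.
ΔL = 0, ±1 (not L=0↔0): L: 1 → 0, ΔL = -1 — passes.
ΔJ = 0, ±1 (not J=0↔0): J: 0 → 1, ΔJ = +1 — passes.
Rule(s) violated: parity.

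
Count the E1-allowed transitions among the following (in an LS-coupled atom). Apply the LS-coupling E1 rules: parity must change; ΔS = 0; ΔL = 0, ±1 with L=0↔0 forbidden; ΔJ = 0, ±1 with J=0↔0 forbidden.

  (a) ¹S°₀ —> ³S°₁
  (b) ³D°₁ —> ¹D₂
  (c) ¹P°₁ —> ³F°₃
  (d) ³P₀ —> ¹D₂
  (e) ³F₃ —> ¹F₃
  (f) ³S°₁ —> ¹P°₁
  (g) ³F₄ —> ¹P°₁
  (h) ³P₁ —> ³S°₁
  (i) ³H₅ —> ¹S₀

1

(a) forbidden (parity, ΔS, ΔL fail)
(b) forbidden (ΔS fails)
(c) forbidden (parity, ΔS, ΔL, ΔJ fail)
(d) forbidden (parity, ΔS, ΔJ fail)
(e) forbidden (parity, ΔS fail)
(f) forbidden (parity, ΔS fail)
(g) forbidden (ΔS, ΔL, ΔJ fail)
(h) allowed
(i) forbidden (parity, ΔS, ΔL, ΔJ fail)
Total allowed: 1 of 9.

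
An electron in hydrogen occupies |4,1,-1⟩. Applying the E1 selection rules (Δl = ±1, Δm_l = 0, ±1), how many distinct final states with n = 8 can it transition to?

E1 requires Δl = ±1, so l_f ∈ {0, 2}; with 0 ≤ l_f ≤ n_f−1 = 7, the allowed l_f values are {0, 2}.
For l_f = 0: m_f ∈ {m_i−1, m_i, m_i+1} ∩ [−0, 0] = {0} → 1 state.
For l_f = 2: m_f ∈ {m_i−1, m_i, m_i+1} ∩ [−2, 2] = {-2, -1, 0} → 3 states.
Total: 4.

4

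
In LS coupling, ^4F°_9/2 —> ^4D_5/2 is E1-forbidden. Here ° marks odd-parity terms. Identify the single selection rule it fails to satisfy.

the ΔJ = 0, ±1 rule

Reading off the term symbols: S 3/2→3/2, L 3→2, J 9/2→5/2, parity odd→even.
Parity must change: odd → even — satisfied.
ΔS = 0: S: 3/2 → 3/2 — satisfied.
ΔL = 0, ±1 (not L=0↔0): L: 3 → 2, ΔL = -1 — satisfied.
ΔJ = 0, ±1 (not J=0↔0): J: 9/2 → 5/2, ΔJ = -2 — violated.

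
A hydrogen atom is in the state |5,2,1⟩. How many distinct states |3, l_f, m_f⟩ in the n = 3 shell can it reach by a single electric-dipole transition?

E1 requires Δl = ±1, so l_f ∈ {1, 3}; with 0 ≤ l_f ≤ n_f−1 = 2, the allowed l_f values are {1}.
For l_f = 1: m_f ∈ {m_i−1, m_i, m_i+1} ∩ [−1, 1] = {0, 1} → 2 states.
Total: 2.

2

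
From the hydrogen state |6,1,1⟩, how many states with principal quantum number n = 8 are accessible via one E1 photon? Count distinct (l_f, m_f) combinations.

4

E1 requires Δl = ±1, so l_f ∈ {0, 2}; with 0 ≤ l_f ≤ n_f−1 = 7, the allowed l_f values are {0, 2}.
For l_f = 0: m_f ∈ {m_i−1, m_i, m_i+1} ∩ [−0, 0] = {0} → 1 state.
For l_f = 2: m_f ∈ {m_i−1, m_i, m_i+1} ∩ [−2, 2] = {0, 1, 2} → 3 states.
Total: 4.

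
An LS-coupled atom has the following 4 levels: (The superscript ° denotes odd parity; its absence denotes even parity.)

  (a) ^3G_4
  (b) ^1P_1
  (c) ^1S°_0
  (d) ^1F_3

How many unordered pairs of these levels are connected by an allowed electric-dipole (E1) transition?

1

(a)–(b): forbidden (parity, ΔS, ΔL, ΔJ).
(a)–(c): forbidden (ΔS, ΔL, ΔJ).
(a)–(d): forbidden (parity, ΔS).
(b)–(c): allowed.
(b)–(d): forbidden (parity, ΔL, ΔJ).
(c)–(d): forbidden (ΔL, ΔJ).
Allowed pairs: 1 of 6.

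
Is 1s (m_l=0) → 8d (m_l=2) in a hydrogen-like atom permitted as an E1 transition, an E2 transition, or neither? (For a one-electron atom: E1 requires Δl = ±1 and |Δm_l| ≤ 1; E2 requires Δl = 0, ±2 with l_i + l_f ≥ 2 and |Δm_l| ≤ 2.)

E2

Δl = 2 − 0 = +2; l_i + l_f = 2.
Δm_l = +2.
E1 (Δl = ±1, |Δm_l| ≤ 1): not satisfied.
E2 (Δl = 0,±2, l_i+l_f ≥ 2, |Δm_l| ≤ 2): satisfied.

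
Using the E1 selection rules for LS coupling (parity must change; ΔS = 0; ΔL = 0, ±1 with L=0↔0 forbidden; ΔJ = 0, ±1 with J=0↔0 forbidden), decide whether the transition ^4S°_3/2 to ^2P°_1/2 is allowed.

Initial level: S=3/2, L=0, J=3/2, parity odd. Final level: S=1/2, L=1, J=1/2, parity odd.
Parity must change: odd → odd — fails.
ΔS = 0: S: 3/2 → 1/2 — fails.
ΔL = 0, ±1 (not L=0↔0): L: 0 → 1, ΔL = +1 — passes.
ΔJ = 0, ±1 (not J=0↔0): J: 3/2 → 1/2, ΔJ = -1 — passes.
Rule(s) violated: parity, ΔS.

forbidden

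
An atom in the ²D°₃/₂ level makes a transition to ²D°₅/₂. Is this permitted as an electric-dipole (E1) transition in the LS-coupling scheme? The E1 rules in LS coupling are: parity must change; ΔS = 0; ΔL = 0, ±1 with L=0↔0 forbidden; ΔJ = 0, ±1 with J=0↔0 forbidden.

Reading off the term symbols: S 1/2→1/2, L 2→2, J 3/2→5/2, parity odd→odd.
Parity must change: odd → odd — ✗.
ΔS = 0: S: 1/2 → 1/2 — ✓.
ΔL = 0, ±1 (not L=0↔0): L: 2 → 2, ΔL = +0 — ✓.
ΔJ = 0, ±1 (not J=0↔0): J: 3/2 → 5/2, ΔJ = +1 — ✓.
Rule(s) violated: parity.

forbidden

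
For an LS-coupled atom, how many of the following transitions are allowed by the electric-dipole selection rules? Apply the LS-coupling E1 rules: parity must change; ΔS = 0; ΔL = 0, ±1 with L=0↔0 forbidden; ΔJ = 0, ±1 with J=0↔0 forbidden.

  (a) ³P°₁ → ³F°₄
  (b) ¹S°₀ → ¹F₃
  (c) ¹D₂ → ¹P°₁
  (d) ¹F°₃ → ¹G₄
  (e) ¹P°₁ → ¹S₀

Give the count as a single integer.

(a) forbidden (parity, ΔL, ΔJ fail)
(b) forbidden (ΔL, ΔJ fail)
(c) allowed
(d) allowed
(e) allowed
Total allowed: 3 of 5.

3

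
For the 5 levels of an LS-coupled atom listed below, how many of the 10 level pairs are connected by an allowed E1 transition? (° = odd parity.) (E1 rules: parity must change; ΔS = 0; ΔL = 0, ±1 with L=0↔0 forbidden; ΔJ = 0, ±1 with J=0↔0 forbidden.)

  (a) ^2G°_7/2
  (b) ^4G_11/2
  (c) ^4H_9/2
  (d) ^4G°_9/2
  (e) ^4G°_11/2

(a)–(b): forbidden (ΔS, ΔJ).
(a)–(c): forbidden (ΔS).
(a)–(d): forbidden (parity, ΔS).
(a)–(e): forbidden (parity, ΔS, ΔJ).
(b)–(c): forbidden (parity).
(b)–(d): allowed.
(b)–(e): allowed.
(c)–(d): allowed.
(c)–(e): allowed.
(d)–(e): forbidden (parity).
Allowed pairs: 4 of 10.

4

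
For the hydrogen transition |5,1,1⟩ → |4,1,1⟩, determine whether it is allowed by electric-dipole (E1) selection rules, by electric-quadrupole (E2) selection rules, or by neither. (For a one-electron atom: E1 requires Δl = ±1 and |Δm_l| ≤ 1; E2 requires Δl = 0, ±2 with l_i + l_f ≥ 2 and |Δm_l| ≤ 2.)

E2

Δl = 1 − 1 = +0; l_i + l_f = 2.
Δm_l = +0.
E1 (Δl = ±1, |Δm_l| ≤ 1): not satisfied.
E2 (Δl = 0,±2, l_i+l_f ≥ 2, |Δm_l| ≤ 2): satisfied.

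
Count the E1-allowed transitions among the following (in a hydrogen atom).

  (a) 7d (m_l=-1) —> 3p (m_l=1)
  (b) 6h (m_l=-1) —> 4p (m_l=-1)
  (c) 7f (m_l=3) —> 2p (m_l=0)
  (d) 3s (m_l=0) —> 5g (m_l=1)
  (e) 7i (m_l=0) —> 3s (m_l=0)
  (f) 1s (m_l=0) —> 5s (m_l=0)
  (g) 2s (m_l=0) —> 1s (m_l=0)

0

(a) forbidden — Δm_l = +2 (E1 requires Δm_l = 0, ±1)
(b) forbidden — Δl = -4 (E1 requires Δl = ±1)
(c) forbidden — Δl = -2 (E1 requires Δl = ±1); Δm_l = -3 (E1 requires Δm_l = 0, ±1)
(d) forbidden — Δl = +4 (E1 requires Δl = ±1)
(e) forbidden — Δl = -6 (E1 requires Δl = ±1)
(f) forbidden — Δl = +0 (E1 requires Δl = ±1)
(g) forbidden — Δl = +0 (E1 requires Δl = ±1)
Total allowed: 0 of 7.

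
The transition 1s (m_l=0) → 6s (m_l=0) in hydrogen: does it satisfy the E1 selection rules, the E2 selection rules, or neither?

neither

Δl = 0 − 0 = +0; l_i + l_f = 0.
Δm_l = +0.
E1 (Δl = ±1, |Δm_l| ≤ 1): not satisfied.
E2 (Δl = 0,±2, l_i+l_f ≥ 2, |Δm_l| ≤ 2): not satisfied.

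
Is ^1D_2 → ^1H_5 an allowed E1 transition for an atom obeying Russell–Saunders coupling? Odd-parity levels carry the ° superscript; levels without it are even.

forbidden

Initial level: S=0, L=2, J=2, parity even. Final level: S=0, L=5, J=5, parity even.
Parity must change: even → even — fails.
ΔJ = 0, ±1 (not J=0↔0): J: 2 → 5, ΔJ = +3 — fails.
ΔL = 0, ±1 (not L=0↔0): L: 2 → 5, ΔL = +3 — fails.
ΔS = 0: S: 0 → 0 — ok.
Rule(s) violated: parity, ΔL, ΔJ.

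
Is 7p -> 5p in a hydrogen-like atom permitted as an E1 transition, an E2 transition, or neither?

E2

Δl = 1 − 1 = +0; l_i + l_f = 2.
E1 (Δl = ±1): not satisfied.
E2 (Δl = 0,±2, l_i+l_f ≥ 2): satisfied.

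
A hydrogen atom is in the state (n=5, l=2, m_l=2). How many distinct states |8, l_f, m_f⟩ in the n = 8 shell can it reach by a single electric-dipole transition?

4

E1 requires Δl = ±1, so l_f ∈ {1, 3}; with 0 ≤ l_f ≤ n_f−1 = 7, the allowed l_f values are {1, 3}.
For l_f = 1: m_f ∈ {m_i−1, m_i, m_i+1} ∩ [−1, 1] = {1} → 1 state.
For l_f = 3: m_f ∈ {m_i−1, m_i, m_i+1} ∩ [−3, 3] = {1, 2, 3} → 3 states.
Total: 4.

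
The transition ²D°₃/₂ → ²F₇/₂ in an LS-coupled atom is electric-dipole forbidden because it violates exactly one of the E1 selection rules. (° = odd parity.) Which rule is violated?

the ΔJ = 0, ±1 rule

Reading off the term symbols: S 1/2→1/2, L 2→3, J 3/2→7/2, parity odd→even.
Parity must change: odd → even — passes.
ΔS = 0: S: 1/2 → 1/2 — passes.
ΔL = 0, ±1 (not L=0↔0): L: 2 → 3, ΔL = +1 — passes.
ΔJ = 0, ±1 (not J=0↔0): J: 3/2 → 7/2, ΔJ = +2 — fails.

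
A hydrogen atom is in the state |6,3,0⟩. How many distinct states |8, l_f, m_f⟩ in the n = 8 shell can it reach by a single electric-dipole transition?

E1 requires Δl = ±1, so l_f ∈ {2, 4}; with 0 ≤ l_f ≤ n_f−1 = 7, the allowed l_f values are {2, 4}.
For l_f = 2: m_f ∈ {m_i−1, m_i, m_i+1} ∩ [−2, 2] = {-1, 0, 1} → 3 states.
For l_f = 4: m_f ∈ {m_i−1, m_i, m_i+1} ∩ [−4, 4] = {-1, 0, 1} → 3 states.
Total: 6.

6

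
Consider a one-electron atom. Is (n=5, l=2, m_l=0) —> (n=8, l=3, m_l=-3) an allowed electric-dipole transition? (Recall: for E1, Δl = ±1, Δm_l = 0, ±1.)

Initial l = 2, final l = 3, so Δl = +1. E1 requires Δl = ±1: satisfied.
m_l: 0 → -3 (Δm_l = -3). |Δm_l| ≤ 1 violated.
The transition is electric-dipole forbidden.

forbidden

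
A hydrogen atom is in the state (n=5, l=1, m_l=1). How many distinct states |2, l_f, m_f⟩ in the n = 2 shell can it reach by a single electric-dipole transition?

1

E1 requires Δl = ±1, so l_f ∈ {0, 2}; with 0 ≤ l_f ≤ n_f−1 = 1, the allowed l_f values are {0}.
For l_f = 0: m_f ∈ {m_i−1, m_i, m_i+1} ∩ [−0, 0] = {0} → 1 state.
Total: 1.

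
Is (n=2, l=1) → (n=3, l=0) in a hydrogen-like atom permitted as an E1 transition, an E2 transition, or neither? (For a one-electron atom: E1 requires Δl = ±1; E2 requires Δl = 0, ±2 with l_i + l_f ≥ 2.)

Δl = 0 − 1 = -1; l_i + l_f = 1.
E1 (Δl = ±1): satisfied.
E2 (Δl = 0,±2, l_i+l_f ≥ 2): not satisfied.

E1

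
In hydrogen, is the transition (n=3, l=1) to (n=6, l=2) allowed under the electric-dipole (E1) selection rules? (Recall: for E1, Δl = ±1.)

Initial l = 1, final l = 2, so Δl = +1. E1 requires Δl = ±1: ✓.
All E1 selection rules are satisfied.

allowed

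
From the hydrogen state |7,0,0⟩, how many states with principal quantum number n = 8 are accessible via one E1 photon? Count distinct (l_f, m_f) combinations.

E1 requires Δl = ±1, so l_f ∈ {-1, 1}; with 0 ≤ l_f ≤ n_f−1 = 7, the allowed l_f values are {1}.
For l_f = 1: m_f ∈ {m_i−1, m_i, m_i+1} ∩ [−1, 1] = {-1, 0, 1} → 3 states.
Total: 3.

3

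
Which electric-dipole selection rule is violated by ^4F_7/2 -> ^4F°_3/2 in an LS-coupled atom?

the ΔJ = 0, ±1 rule

Reading off the term symbols: S 3/2→3/2, L 3→3, J 7/2→3/2, parity even→odd.
Parity must change: even → odd — ✓.
ΔS = 0: S: 3/2 → 3/2 — ✓.
ΔL = 0, ±1 (not L=0↔0): L: 3 → 3, ΔL = +0 — ✓.
ΔJ = 0, ±1 (not J=0↔0): J: 7/2 → 3/2, ΔJ = -2 — ✗.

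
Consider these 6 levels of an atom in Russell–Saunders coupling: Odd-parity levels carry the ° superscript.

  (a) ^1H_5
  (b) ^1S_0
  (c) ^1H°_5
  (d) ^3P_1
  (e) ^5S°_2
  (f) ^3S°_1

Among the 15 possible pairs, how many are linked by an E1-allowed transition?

2

(a)–(b): forbidden (parity, ΔL, ΔJ).
(a)–(c): allowed.
(a)–(d): forbidden (parity, ΔS, ΔL, ΔJ).
(a)–(e): forbidden (ΔS, ΔL, ΔJ).
(a)–(f): forbidden (ΔS, ΔL, ΔJ).
(b)–(c): forbidden (ΔL, ΔJ).
(b)–(d): forbidden (parity, ΔS).
(b)–(e): forbidden (ΔS, ΔL, ΔJ).
(b)–(f): forbidden (ΔS, ΔL).
(c)–(d): forbidden (ΔS, ΔL, ΔJ).
(c)–(e): forbidden (parity, ΔS, ΔL, ΔJ).
(c)–(f): forbidden (parity, ΔS, ΔL, ΔJ).
(d)–(e): forbidden (ΔS).
(d)–(f): allowed.
(e)–(f): forbidden (parity, ΔS, ΔL).
Allowed pairs: 2 of 15.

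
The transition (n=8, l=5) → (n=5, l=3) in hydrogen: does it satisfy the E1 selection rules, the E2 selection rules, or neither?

Δl = 3 − 5 = -2; l_i + l_f = 8.
E1 (Δl = ±1): not satisfied.
E2 (Δl = 0,±2, l_i+l_f ≥ 2): satisfied.

E2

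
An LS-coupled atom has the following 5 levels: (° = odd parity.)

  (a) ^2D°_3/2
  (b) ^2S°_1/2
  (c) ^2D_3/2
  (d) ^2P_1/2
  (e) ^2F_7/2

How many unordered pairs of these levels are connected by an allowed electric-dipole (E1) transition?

(a)–(b): forbidden (parity, ΔL).
(a)–(c): allowed.
(a)–(d): allowed.
(a)–(e): forbidden (ΔJ).
(b)–(c): forbidden (ΔL).
(b)–(d): allowed.
(b)–(e): forbidden (ΔL, ΔJ).
(c)–(d): forbidden (parity).
(c)–(e): forbidden (parity, ΔJ).
(d)–(e): forbidden (parity, ΔL, ΔJ).
Allowed pairs: 3 of 10.

3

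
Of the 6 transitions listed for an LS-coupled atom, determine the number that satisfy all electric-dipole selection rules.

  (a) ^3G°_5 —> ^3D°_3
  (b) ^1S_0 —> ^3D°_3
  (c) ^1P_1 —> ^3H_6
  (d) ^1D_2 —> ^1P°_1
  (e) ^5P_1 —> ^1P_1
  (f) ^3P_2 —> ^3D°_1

2

(a) forbidden (parity, ΔL, ΔJ fail)
(b) forbidden (ΔS, ΔL, ΔJ fail)
(c) forbidden (parity, ΔS, ΔL, ΔJ fail)
(d) allowed
(e) forbidden (parity, ΔS fail)
(f) allowed
Total allowed: 2 of 6.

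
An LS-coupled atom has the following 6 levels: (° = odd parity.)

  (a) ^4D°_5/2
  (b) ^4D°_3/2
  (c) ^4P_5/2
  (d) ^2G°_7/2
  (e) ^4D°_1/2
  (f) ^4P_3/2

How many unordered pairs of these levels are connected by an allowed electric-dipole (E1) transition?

(a)–(b): forbidden (parity).
(a)–(c): allowed.
(a)–(d): forbidden (parity, ΔS, ΔL).
(a)–(e): forbidden (parity, ΔJ).
(a)–(f): allowed.
(b)–(c): allowed.
(b)–(d): forbidden (parity, ΔS, ΔL, ΔJ).
(b)–(e): forbidden (parity).
(b)–(f): allowed.
(c)–(d): forbidden (ΔS, ΔL).
(c)–(e): forbidden (ΔJ).
(c)–(f): forbidden (parity).
(d)–(e): forbidden (parity, ΔS, ΔL, ΔJ).
(d)–(f): forbidden (ΔS, ΔL, ΔJ).
(e)–(f): allowed.
Allowed pairs: 5 of 15.

5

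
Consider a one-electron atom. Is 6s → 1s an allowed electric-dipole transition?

Δl = 0 − 0 = +0; the E1 rule Δl = ±1 is violated.
The transition is electric-dipole forbidden.

forbidden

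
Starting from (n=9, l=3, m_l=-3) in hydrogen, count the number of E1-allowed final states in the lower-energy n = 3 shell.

E1 requires Δl = ±1, so l_f ∈ {2, 4}; with 0 ≤ l_f ≤ n_f−1 = 2, the allowed l_f values are {2}.
For l_f = 2: m_f ∈ {m_i−1, m_i, m_i+1} ∩ [−2, 2] = {-2} → 1 state.
Total: 1.

1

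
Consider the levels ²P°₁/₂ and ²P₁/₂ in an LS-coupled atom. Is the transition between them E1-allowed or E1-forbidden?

Initial level: S=1/2, L=1, J=1/2, parity odd. Final level: S=1/2, L=1, J=1/2, parity even.
Parity must change: odd → even — passes.
ΔS = 0: S: 1/2 → 1/2 — passes.
ΔL = 0, ±1 (not L=0↔0): L: 1 → 1, ΔL = +0 — passes.
ΔJ = 0, ±1 (not J=0↔0): J: 1/2 → 1/2, ΔJ = +0 — passes.
All four E1 rules are satisfied.

allowed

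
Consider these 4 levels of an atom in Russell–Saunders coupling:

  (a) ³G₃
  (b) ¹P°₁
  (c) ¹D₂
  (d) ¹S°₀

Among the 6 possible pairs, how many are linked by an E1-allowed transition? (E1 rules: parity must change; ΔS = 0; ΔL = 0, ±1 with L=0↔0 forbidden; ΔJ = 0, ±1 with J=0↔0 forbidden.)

1

(a)–(b): forbidden (ΔS, ΔL, ΔJ).
(a)–(c): forbidden (parity, ΔS, ΔL).
(a)–(d): forbidden (ΔS, ΔL, ΔJ).
(b)–(c): allowed.
(b)–(d): forbidden (parity).
(c)–(d): forbidden (ΔL, ΔJ).
Allowed pairs: 1 of 6.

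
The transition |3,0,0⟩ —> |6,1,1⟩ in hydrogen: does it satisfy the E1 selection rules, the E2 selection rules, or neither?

Δl = 1 − 0 = +1; l_i + l_f = 1.
Δm_l = +1.
E1 (Δl = ±1, |Δm_l| ≤ 1): satisfied.
E2 (Δl = 0,±2, l_i+l_f ≥ 2, |Δm_l| ≤ 2): not satisfied.

E1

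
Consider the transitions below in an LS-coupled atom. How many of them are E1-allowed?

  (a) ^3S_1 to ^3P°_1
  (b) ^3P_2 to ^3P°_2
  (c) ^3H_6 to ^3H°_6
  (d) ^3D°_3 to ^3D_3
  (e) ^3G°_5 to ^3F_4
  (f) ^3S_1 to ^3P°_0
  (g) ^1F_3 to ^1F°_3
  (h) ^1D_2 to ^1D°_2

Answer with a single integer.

8

(a) allowed
(b) allowed
(c) allowed
(d) allowed
(e) allowed
(f) allowed
(g) allowed
(h) allowed
Total allowed: 8 of 8.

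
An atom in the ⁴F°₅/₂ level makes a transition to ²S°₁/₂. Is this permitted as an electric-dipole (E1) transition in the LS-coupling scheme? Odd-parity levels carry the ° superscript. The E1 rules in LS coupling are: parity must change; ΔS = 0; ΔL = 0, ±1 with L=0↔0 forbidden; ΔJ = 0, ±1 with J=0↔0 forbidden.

Parity must change: odd → odd — ✗.
ΔS = 0: S: 3/2 → 1/2 — ✗.
ΔL = 0, ±1 (not L=0↔0): L: 3 → 0, ΔL = -3 — ✗.
ΔJ = 0, ±1 (not J=0↔0): J: 5/2 → 1/2, ΔJ = -2 — ✗.
Rule(s) violated: parity, ΔS, ΔL, ΔJ.

forbidden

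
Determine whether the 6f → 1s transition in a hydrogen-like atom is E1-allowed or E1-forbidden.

forbidden

l: 3 → 0 (Δl = -3). Δl = ±1 ✗.
The transition is electric-dipole forbidden.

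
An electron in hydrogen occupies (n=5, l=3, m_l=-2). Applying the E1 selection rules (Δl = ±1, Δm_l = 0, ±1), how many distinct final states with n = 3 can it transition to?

2

E1 requires Δl = ±1, so l_f ∈ {2, 4}; with 0 ≤ l_f ≤ n_f−1 = 2, the allowed l_f values are {2}.
For l_f = 2: m_f ∈ {m_i−1, m_i, m_i+1} ∩ [−2, 2] = {-2, -1} → 2 states.
Total: 2.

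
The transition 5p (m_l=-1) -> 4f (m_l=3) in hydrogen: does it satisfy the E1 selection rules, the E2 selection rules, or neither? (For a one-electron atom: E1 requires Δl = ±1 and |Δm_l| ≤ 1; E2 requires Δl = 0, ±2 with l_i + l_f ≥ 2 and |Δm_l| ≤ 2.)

Δl = 3 − 1 = +2; l_i + l_f = 4.
Δm_l = +4.
E1 (Δl = ±1, |Δm_l| ≤ 1): not satisfied.
E2 (Δl = 0,±2, l_i+l_f ≥ 2, |Δm_l| ≤ 2): not satisfied.

neither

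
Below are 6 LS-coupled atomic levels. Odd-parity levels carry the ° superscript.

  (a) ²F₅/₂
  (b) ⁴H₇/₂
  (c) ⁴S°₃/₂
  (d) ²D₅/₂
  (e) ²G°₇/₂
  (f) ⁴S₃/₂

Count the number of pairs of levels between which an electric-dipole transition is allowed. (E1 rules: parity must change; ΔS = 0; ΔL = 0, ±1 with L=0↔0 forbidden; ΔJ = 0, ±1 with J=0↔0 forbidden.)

1

(a)–(b): forbidden (parity, ΔS, ΔL).
(a)–(c): forbidden (ΔS, ΔL).
(a)–(d): forbidden (parity).
(a)–(e): allowed.
(a)–(f): forbidden (parity, ΔS, ΔL).
(b)–(c): forbidden (ΔL, ΔJ).
(b)–(d): forbidden (parity, ΔS, ΔL).
(b)–(e): forbidden (ΔS).
(b)–(f): forbidden (parity, ΔL, ΔJ).
(c)–(d): forbidden (ΔS, ΔL).
(c)–(e): forbidden (parity, ΔS, ΔL, ΔJ).
(c)–(f): forbidden (ΔL).
(d)–(e): forbidden (ΔL).
(d)–(f): forbidden (parity, ΔS, ΔL).
(e)–(f): forbidden (ΔS, ΔL, ΔJ).
Allowed pairs: 1 of 15.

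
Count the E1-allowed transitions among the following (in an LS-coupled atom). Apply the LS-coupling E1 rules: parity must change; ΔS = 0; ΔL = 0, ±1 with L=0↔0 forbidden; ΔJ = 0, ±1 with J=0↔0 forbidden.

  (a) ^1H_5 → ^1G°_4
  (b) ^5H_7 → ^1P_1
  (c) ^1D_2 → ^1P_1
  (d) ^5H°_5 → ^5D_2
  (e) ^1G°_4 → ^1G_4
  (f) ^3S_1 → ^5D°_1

2

(a) allowed
(b) forbidden (parity, ΔS, ΔL, ΔJ fail)
(c) forbidden (parity fails)
(d) forbidden (ΔL, ΔJ fail)
(e) allowed
(f) forbidden (ΔS, ΔL fail)
Total allowed: 2 of 6.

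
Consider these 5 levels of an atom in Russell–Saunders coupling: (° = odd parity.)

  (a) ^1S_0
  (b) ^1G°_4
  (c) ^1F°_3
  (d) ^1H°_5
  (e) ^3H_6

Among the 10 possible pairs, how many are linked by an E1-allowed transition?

(a)–(b): forbidden (ΔL, ΔJ).
(a)–(c): forbidden (ΔL, ΔJ).
(a)–(d): forbidden (ΔL, ΔJ).
(a)–(e): forbidden (parity, ΔS, ΔL, ΔJ).
(b)–(c): forbidden (parity).
(b)–(d): forbidden (parity).
(b)–(e): forbidden (ΔS, ΔJ).
(c)–(d): forbidden (parity, ΔL, ΔJ).
(c)–(e): forbidden (ΔS, ΔL, ΔJ).
(d)–(e): forbidden (ΔS).
Allowed pairs: 0 of 10.

0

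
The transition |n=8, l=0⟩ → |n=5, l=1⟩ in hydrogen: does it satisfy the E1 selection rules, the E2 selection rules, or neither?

Δl = 1 − 0 = +1; l_i + l_f = 1.
E1 (Δl = ±1): satisfied.
E2 (Δl = 0,±2, l_i+l_f ≥ 2): not satisfied.

E1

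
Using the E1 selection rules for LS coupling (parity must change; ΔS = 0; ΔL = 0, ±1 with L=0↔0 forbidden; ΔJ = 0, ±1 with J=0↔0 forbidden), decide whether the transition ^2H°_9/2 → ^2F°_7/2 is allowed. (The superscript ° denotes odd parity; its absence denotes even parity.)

forbidden

Parity must change: odd → odd — ✗.
ΔS = 0: S: 1/2 → 1/2 — ✓.
ΔL = 0, ±1 (not L=0↔0): L: 5 → 3, ΔL = -2 — ✗.
ΔJ = 0, ±1 (not J=0↔0): J: 9/2 → 7/2, ΔJ = -1 — ✓.
Rule(s) violated: parity, ΔL.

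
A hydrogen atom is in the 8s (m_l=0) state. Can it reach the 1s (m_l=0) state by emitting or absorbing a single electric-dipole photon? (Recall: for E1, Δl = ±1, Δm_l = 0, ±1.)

l: 0 → 0 (Δl = +0). Δl = ±1 fails.
m_l: 0 → 0 (Δm_l = +0). |Δm_l| ≤ 1 passes.
The transition is electric-dipole forbidden.

forbidden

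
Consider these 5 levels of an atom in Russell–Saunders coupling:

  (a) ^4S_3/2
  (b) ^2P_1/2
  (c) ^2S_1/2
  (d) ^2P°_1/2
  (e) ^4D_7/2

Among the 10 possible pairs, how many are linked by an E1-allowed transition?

(a)–(b): forbidden (parity, ΔS).
(a)–(c): forbidden (parity, ΔS, ΔL).
(a)–(d): forbidden (ΔS).
(a)–(e): forbidden (parity, ΔL, ΔJ).
(b)–(c): forbidden (parity).
(b)–(d): allowed.
(b)–(e): forbidden (parity, ΔS, ΔJ).
(c)–(d): allowed.
(c)–(e): forbidden (parity, ΔS, ΔL, ΔJ).
(d)–(e): forbidden (ΔS, ΔJ).
Allowed pairs: 2 of 10.

2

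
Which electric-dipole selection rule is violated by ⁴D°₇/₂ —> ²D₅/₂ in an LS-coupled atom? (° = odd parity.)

the ΔS = 0 rule

Parity must change: odd → even — passes.
ΔS = 0: S: 3/2 → 1/2 — fails.
ΔL = 0, ±1 (not L=0↔0): L: 2 → 2, ΔL = +0 — passes.
ΔJ = 0, ±1 (not J=0↔0): J: 7/2 → 5/2, ΔJ = -1 — passes.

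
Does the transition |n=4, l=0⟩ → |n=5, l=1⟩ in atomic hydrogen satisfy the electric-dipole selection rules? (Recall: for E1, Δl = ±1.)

allowed

l: 0 → 1 (Δl = +1). Δl = ±1 satisfied.
All E1 selection rules are satisfied.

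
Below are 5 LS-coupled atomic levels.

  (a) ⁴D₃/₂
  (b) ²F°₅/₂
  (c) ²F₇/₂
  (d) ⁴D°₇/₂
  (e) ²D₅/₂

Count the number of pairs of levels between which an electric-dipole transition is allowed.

(a)–(b): forbidden (ΔS).
(a)–(c): forbidden (parity, ΔS, ΔJ).
(a)–(d): forbidden (ΔJ).
(a)–(e): forbidden (parity, ΔS).
(b)–(c): allowed.
(b)–(d): forbidden (parity, ΔS).
(b)–(e): allowed.
(c)–(d): forbidden (ΔS).
(c)–(e): forbidden (parity).
(d)–(e): forbidden (ΔS).
Allowed pairs: 2 of 10.

2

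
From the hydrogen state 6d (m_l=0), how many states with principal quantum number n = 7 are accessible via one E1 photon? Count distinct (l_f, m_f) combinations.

6

E1 requires Δl = ±1, so l_f ∈ {1, 3}; with 0 ≤ l_f ≤ n_f−1 = 6, the allowed l_f values are {1, 3}.
For l_f = 1: m_f ∈ {m_i−1, m_i, m_i+1} ∩ [−1, 1] = {-1, 0, 1} → 3 states.
For l_f = 3: m_f ∈ {m_i−1, m_i, m_i+1} ∩ [−3, 3] = {-1, 0, 1} → 3 states.
Total: 6.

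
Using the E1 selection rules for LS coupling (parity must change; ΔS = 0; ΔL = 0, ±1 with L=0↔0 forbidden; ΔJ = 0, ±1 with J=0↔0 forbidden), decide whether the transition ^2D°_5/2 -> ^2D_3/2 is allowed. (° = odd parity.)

Initial level: S=1/2, L=2, J=5/2, parity odd. Final level: S=1/2, L=2, J=3/2, parity even.
Parity must change: odd → even — satisfied.
ΔS = 0: S: 1/2 → 1/2 — satisfied.
ΔL = 0, ±1 (not L=0↔0): L: 2 → 2, ΔL = +0 — satisfied.
ΔJ = 0, ±1 (not J=0↔0): J: 5/2 → 3/2, ΔJ = -1 — satisfied.
All four E1 rules are satisfied.

allowed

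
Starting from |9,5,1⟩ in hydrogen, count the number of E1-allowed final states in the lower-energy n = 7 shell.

6

E1 requires Δl = ±1, so l_f ∈ {4, 6}; with 0 ≤ l_f ≤ n_f−1 = 6, the allowed l_f values are {4, 6}.
For l_f = 4: m_f ∈ {m_i−1, m_i, m_i+1} ∩ [−4, 4] = {0, 1, 2} → 3 states.
For l_f = 6: m_f ∈ {m_i−1, m_i, m_i+1} ∩ [−6, 6] = {0, 1, 2} → 3 states.
Total: 6.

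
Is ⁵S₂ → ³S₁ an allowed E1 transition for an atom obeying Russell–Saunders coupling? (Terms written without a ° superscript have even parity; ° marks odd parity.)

forbidden

Initial level: S=2, L=0, J=2, parity even. Final level: S=1, L=0, J=1, parity even.
ΔL = 0, ±1 (not L=0↔0): L: 0 → 0, ΔL = +0 — fails.
ΔJ = 0, ±1 (not J=0↔0): J: 2 → 1, ΔJ = -1 — passes.
Parity must change: even → even — fails.
ΔS = 0: S: 2 → 1 — fails.
Rule(s) violated: parity, ΔS, ΔL.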